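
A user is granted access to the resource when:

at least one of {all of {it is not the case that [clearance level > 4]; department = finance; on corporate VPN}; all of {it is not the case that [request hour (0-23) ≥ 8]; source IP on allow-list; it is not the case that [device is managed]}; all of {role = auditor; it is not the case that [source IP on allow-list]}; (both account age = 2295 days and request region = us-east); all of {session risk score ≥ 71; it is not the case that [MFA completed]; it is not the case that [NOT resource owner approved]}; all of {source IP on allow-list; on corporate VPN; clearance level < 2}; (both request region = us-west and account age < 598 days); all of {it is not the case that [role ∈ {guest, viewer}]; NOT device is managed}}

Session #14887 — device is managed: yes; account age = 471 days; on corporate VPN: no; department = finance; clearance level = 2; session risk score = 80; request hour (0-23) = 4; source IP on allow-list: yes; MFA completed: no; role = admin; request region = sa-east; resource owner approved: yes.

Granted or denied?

Granted

Atomic conditions:
  clearance level > 4: 2 > 4 is false
  department = finance: finance == finance is true
  on corporate VPN: no → false
  request hour (0-23) ≥ 8: 4 ≥ 8 is false
  source IP on allow-list: yes → true
  device is managed: yes → true
  role = auditor: admin == auditor is false
  account age = 2295 days: 471 == 2295 is false
  request region = us-east: sa-east == us-east is false
  session risk score ≥ 71: 80 ≥ 71 is true
  MFA completed: no → false
  NOT resource owner approved: yes → false
  clearance level < 2: 2 < 2 is false
  request region = us-west: sa-east == us-west is false
  account age < 598 days: 471 < 598 is true
  role ∈ {guest, viewer}: admin is not in the set → false
  NOT device is managed: yes → false
Combine:
[1.1] NOT false = true
[1] true AND true AND false = false
[2.1] NOT false = true
[2.3] NOT true = false
[2] true AND true AND false = false
[3.2] NOT true = false
[3] false AND false = false
[4] false AND false = false
[5.2] NOT false = true
[5.3] NOT false = true
[5] true AND true AND true = true
[6] true AND false AND false = false
[7] false AND true = false
[8.1] NOT false = true
[8] true AND false = false
[root] false OR false OR false OR false OR true OR false OR false OR false = true
Overall: true → granted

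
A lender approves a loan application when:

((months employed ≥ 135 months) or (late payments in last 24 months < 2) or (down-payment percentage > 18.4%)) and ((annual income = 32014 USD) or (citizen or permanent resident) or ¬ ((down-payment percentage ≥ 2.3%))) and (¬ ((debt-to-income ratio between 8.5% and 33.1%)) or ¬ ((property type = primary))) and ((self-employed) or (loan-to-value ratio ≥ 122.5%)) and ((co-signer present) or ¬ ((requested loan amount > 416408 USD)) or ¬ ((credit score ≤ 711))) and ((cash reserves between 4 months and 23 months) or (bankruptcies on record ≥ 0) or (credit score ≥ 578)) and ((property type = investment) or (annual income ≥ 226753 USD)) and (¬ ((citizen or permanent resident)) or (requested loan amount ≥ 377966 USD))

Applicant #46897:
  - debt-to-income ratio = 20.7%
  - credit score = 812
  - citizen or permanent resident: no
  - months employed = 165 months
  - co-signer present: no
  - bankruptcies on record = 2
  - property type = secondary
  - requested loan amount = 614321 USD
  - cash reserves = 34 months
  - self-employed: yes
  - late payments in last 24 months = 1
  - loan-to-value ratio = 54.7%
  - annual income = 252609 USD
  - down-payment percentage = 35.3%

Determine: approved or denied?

Atomic conditions:
  months employed ≥ 135 months: 165 ≥ 135 is true
  late payments in last 24 months < 2: 1 < 2 is true
  down-payment percentage > 18.4%: 35.3 > 18.4 is true
  annual income = 32014 USD: 252609 == 32014 is false
  citizen or permanent resident: no → false
  down-payment percentage ≥ 2.3%: 35.3 ≥ 2.3 is true
  debt-to-income ratio between 8.5% and 33.1%: 20.7 in [8.5, 33.1] is true
  property type = primary: secondary == primary is false
  self-employed: yes → true
  loan-to-value ratio ≥ 122.5%: 54.7 ≥ 122.5 is false
  co-signer present: no → false
  requested loan amount > 416408 USD: 614321 > 416408 is true
  credit score ≤ 711: 812 ≤ 711 is false
  cash reserves between 4 months and 23 months: 34 in [4, 23] is false
  bankruptcies on record ≥ 0: 2 ≥ 0 is true
  credit score ≥ 578: 812 ≥ 578 is true
  property type = investment: secondary == investment is false
  annual income ≥ 226753 USD: 252609 ≥ 226753 is true
  requested loan amount ≥ 377966 USD: 614321 ≥ 377966 is true
Combine:
[1] true OR true OR true = true
[2.3] NOT true = false
[2] false OR false OR false = false
[3.1] NOT true = false
[3.2] NOT false = true
[3] false OR true = true
[4] true OR false = true
[5.2] NOT true = false
[5.3] NOT false = true
[5] false OR false OR true = true
[6] false OR true OR true = true
[7] false OR true = true
[8.1] NOT false = true
[8] true OR true = true
[root] true AND false AND true AND true AND true AND true AND true AND true = false
Overall: false → denied

Denied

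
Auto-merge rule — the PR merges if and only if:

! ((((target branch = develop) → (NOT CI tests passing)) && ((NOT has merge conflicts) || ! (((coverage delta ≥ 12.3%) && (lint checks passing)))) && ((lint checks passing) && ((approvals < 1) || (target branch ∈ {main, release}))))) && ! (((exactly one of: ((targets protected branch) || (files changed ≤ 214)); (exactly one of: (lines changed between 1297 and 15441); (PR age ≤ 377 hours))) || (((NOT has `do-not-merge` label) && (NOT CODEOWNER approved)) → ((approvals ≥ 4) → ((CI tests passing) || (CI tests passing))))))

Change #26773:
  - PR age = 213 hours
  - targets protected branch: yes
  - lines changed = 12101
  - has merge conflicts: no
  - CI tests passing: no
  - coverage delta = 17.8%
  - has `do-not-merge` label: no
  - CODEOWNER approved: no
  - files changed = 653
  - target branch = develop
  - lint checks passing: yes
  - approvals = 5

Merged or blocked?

Atomic conditions:
  target branch = develop: develop == develop is true
  NOT CI tests passing: no → true
  NOT has merge conflicts: no → true
  coverage delta ≥ 12.3%: 17.8 ≥ 12.3 is true
  lint checks passing: yes → true
  approvals < 1: 5 < 1 is false
  target branch ∈ {main, release}: develop is not in the set → false
  targets protected branch: yes → true
  files changed ≤ 214: 653 ≤ 214 is false
  lines changed between 1297 and 15441: 12101 in [1297, 15441] is true
  PR age ≤ 377 hours: 213 ≤ 377 is true
  NOT has `do-not-merge` label: no → true
  NOT CODEOWNER approved: no → true
  approvals ≥ 4: 5 ≥ 4 is true
  CI tests passing: no → false
Combine:
[1.1.1] true → true = true
[1.1.2.2.1] true AND true = true
[1.1.2.2] NOT true = false
[1.1.2] true OR false = true
[1.1.3.2] false OR false = false
[1.1.3] true AND false = false
[1.1] true AND true AND false = false
[1] NOT false = true
[2.1.1.1] true OR false = true
[2.1.1.2] exactly-one(true, true) = false
[2.1.1] exactly-one(true, false) = true
[2.1.2.1] true AND true = true
[2.1.2.2.2] false OR false = false
[2.1.2.2] true → false = false
[2.1.2] true → false = false
[2.1] true OR false = true
[2] NOT true = false
[root] true AND false = false
Overall: false → blocked

Blocked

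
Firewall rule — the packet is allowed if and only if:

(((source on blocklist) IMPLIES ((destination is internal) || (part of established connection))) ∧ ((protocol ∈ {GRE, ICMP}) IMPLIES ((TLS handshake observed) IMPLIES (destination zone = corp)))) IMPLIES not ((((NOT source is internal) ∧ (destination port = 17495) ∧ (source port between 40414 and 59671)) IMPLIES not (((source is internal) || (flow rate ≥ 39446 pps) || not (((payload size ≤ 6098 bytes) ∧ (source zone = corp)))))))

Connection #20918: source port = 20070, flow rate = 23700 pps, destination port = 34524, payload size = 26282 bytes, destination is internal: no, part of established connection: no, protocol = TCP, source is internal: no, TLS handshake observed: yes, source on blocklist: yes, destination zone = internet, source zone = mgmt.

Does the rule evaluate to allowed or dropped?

Allowed

Atomic conditions:
  source on blocklist: yes → true
  destination is internal: no → false
  part of established connection: no → false
  protocol ∈ {GRE, ICMP}: TCP is not in the set → false
  TLS handshake observed: yes → true
  destination zone = corp: internet == corp is false
  NOT source is internal: no → true
  destination port = 17495: 34524 == 17495 is false
  source port between 40414 and 59671: 20070 in [40414, 59671] is false
  source is internal: no → false
  flow rate ≥ 39446 pps: 23700 ≥ 39446 is false
  payload size ≤ 6098 bytes: 26282 ≤ 6098 is false
  source zone = corp: mgmt == corp is false
Combine:
[1.1.2] false OR false = false
[1.1] true → false = false
[1.2.2] true → false = false
[1.2] false → false (antecedent false ⇒ implication holds) = true
[1] false AND true = false
[2.1.1] true AND false AND false = false
[2.1.2.1.3.1] false AND false = false
[2.1.2.1.3] NOT false = true
[2.1.2.1] false OR false OR true = true
[2.1.2] NOT true = false
[2.1] false → false (antecedent false ⇒ implication holds) = true
[2] NOT true = false
[root] false → false (antecedent false ⇒ implication holds) = true
Overall: true → allowed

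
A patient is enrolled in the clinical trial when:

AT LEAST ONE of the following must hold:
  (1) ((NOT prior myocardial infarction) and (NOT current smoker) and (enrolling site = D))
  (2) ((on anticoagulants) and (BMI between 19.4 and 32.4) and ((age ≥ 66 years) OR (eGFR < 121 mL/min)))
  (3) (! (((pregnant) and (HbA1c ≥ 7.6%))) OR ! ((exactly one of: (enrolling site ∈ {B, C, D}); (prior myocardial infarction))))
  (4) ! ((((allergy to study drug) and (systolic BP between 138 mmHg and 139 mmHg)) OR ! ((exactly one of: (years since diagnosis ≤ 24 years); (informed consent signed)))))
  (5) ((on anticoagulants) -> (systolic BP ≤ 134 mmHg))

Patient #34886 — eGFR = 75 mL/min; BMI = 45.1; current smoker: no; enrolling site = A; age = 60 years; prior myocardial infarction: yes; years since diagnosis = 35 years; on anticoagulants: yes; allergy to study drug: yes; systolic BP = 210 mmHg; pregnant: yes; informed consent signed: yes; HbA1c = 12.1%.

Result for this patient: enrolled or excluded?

Enrolled

Atomic conditions:
  NOT prior myocardial infarction: yes → false
  NOT current smoker: no → true
  enrolling site = D: A == D is false
  on anticoagulants: yes → true
  BMI between 19.4 and 32.4: 45.1 in [19.4, 32.4] is false
  age ≥ 66 years: 60 ≥ 66 is false
  eGFR < 121 mL/min: 75 < 121 is true
  pregnant: yes → true
  HbA1c ≥ 7.6%: 12.1 ≥ 7.6 is true
  enrolling site ∈ {B, C, D}: A is not in the set → false
  prior myocardial infarction: yes → true
  allergy to study drug: yes → true
  systolic BP between 138 mmHg and 139 mmHg: 210 in [138, 139] is false
  years since diagnosis ≤ 24 years: 35 ≤ 24 is false
  informed consent signed: yes → true
  systolic BP ≤ 134 mmHg: 210 ≤ 134 is false
Combine:
[1] false AND true AND false = false
[2.3] false OR true = true
[2] true AND false AND true = false
[3.1.1] true AND true = true
[3.1] NOT true = false
[3.2.1] exactly-one(false, true) = true
[3.2] NOT true = false
[3] false OR false = false
[4.1.1] true AND false = false
[4.1.2.1] exactly-one(false, true) = true
[4.1.2] NOT true = false
[4.1] false OR false = false
[4] NOT false = true
[5] true → false = false
[root] false OR false OR false OR true OR false = true
Overall: true → enrolled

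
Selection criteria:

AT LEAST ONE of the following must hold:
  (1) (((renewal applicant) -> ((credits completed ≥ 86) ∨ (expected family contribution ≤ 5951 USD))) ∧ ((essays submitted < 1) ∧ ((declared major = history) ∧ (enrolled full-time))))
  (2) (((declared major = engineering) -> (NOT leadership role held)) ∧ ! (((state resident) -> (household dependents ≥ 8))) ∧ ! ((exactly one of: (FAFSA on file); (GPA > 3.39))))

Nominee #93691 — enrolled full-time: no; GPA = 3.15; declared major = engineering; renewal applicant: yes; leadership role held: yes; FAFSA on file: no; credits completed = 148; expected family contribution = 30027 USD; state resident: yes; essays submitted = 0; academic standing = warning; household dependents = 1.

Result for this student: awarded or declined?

Atomic conditions:
  renewal applicant: yes → true
  credits completed ≥ 86: 148 ≥ 86 is true
  expected family contribution ≤ 5951 USD: 30027 ≤ 5951 is false
  essays submitted < 1: 0 < 1 is true
  declared major = history: engineering == history is false
  enrolled full-time: no → false
  declared major = engineering: engineering == engineering is true
  NOT leadership role held: yes → false
  state resident: yes → true
  household dependents ≥ 8: 1 ≥ 8 is false
  FAFSA on file: no → false
  GPA > 3.39: 3.15 > 3.39 is false
Combine:
[1.1.2] true OR false = true
[1.1] true → true = true
[1.2.2] false AND false = false
[1.2] true AND false = false
[1] true AND false = false
[2.1] true → false = false
[2.2.1] true → false = false
[2.2] NOT false = true
[2.3.1] exactly-one(false, false) = false
[2.3] NOT false = true
[2] false AND true AND true = false
[root] false OR false = false
Overall: false → declined

Declined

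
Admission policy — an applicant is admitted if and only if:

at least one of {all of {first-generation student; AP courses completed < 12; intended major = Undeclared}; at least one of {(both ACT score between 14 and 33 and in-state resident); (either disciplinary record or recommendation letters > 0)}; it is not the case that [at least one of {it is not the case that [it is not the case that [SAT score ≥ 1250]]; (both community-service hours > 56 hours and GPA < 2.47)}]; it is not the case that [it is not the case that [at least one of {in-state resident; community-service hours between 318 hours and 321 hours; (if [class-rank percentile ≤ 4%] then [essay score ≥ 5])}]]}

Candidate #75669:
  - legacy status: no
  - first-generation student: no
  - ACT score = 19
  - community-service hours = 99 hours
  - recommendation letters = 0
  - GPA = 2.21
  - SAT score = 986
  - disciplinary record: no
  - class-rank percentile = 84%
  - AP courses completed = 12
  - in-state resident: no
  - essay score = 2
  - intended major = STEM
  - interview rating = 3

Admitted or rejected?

Atomic conditions:
  first-generation student: no → false
  AP courses completed < 12: 12 < 12 is false
  intended major = Undeclared: STEM == Undeclared is false
  ACT score between 14 and 33: 19 in [14, 33] is true
  in-state resident: no → false
  disciplinary record: no → false
  recommendation letters > 0: 0 > 0 is false
  SAT score ≥ 1250: 986 ≥ 1250 is false
  community-service hours > 56 hours: 99 > 56 is true
  GPA < 2.47: 2.21 < 2.47 is true
  community-service hours between 318 hours and 321 hours: 99 in [318, 321] is false
  class-rank percentile ≤ 4%: 84 ≤ 4 is false
  essay score ≥ 5: 2 ≥ 5 is false
Combine:
[1] false AND false AND false = false
[2.1] true AND false = false
[2.2] false OR false = false
[2] false OR false = false
[3.1.1.1] NOT false = true
[3.1.1] NOT true = false
[3.1.2] true AND true = true
[3.1] false OR true = true
[3] NOT true = false
[4.1.1.3] false → false (antecedent false ⇒ implication holds) = true
[4.1.1] false OR false OR true = true
[4.1] NOT true = false
[4] NOT false = true
[root] false OR false OR false OR true = true
Overall: true → admitted

Admitted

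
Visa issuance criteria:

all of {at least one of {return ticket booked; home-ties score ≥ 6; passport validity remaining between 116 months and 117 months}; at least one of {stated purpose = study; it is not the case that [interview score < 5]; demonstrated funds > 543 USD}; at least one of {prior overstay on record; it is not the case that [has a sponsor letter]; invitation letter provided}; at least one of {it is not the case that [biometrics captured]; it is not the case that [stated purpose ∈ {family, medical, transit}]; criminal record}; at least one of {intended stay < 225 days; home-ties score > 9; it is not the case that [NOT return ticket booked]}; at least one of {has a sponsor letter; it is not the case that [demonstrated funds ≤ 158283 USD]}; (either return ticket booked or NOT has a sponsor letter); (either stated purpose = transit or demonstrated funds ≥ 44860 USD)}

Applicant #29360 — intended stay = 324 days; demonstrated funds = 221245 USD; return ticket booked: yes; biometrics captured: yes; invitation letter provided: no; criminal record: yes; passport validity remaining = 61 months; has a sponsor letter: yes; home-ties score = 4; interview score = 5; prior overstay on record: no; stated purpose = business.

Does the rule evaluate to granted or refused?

Refused

Atomic conditions:
  return ticket booked: yes → true
  home-ties score ≥ 6: 4 ≥ 6 is false
  passport validity remaining between 116 months and 117 months: 61 in [116, 117] is false
  stated purpose = study: business == study is false
  interview score < 5: 5 < 5 is false
  demonstrated funds > 543 USD: 221245 > 543 is true
  prior overstay on record: no → false
  has a sponsor letter: yes → true
  invitation letter provided: no → false
  biometrics captured: yes → true
  stated purpose ∈ {family, medical, transit}: business is not in the set → false
  criminal record: yes → true
  intended stay < 225 days: 324 < 225 is false
  home-ties score > 9: 4 > 9 is false
  NOT return ticket booked: yes → false
  demonstrated funds ≤ 158283 USD: 221245 ≤ 158283 is false
  NOT has a sponsor letter: yes → false
  stated purpose = transit: business == transit is false
  demonstrated funds ≥ 44860 USD: 221245 ≥ 44860 is true
Combine:
[1] true OR false OR false = true
[2.2] NOT false = true
[2] false OR true OR true = true
[3.2] NOT true = false
[3] false OR false OR false = false
[4.1] NOT true = false
[4.2] NOT false = true
[4] false OR true OR true = true
[5.3] NOT false = true
[5] false OR false OR true = true
[6.2] NOT false = true
[6] true OR true = true
[7] true OR false = true
[8] false OR true = true
[root] true AND true AND false AND true AND true AND true AND true AND true = false
Overall: false → refused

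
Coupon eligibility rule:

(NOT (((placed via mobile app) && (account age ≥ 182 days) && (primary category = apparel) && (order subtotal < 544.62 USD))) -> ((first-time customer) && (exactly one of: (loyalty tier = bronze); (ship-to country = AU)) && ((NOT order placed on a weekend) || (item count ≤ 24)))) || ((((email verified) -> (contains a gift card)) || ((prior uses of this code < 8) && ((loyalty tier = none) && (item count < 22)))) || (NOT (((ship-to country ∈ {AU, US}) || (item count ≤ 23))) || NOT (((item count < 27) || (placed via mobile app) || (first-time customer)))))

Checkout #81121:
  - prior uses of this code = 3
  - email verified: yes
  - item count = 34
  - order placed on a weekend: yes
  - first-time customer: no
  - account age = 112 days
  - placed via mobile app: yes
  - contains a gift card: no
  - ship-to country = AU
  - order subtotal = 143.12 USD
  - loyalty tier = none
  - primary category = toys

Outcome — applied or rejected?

Rejected

Atomic conditions:
  placed via mobile app: yes → true
  account age ≥ 182 days: 112 ≥ 182 is false
  primary category = apparel: toys == apparel is false
  order subtotal < 544.62 USD: 143.12 < 544.62 is true
  first-time customer: no → false
  loyalty tier = bronze: none == bronze is false
  ship-to country = AU: AU == AU is true
  NOT order placed on a weekend: yes → false
  item count ≤ 24: 34 ≤ 24 is false
  email verified: yes → true
  contains a gift card: no → false
  prior uses of this code < 8: 3 < 8 is true
  loyalty tier = none: none == none is true
  item count < 22: 34 < 22 is false
  ship-to country ∈ {AU, US}: AU is in the set → true
  item count ≤ 23: 34 ≤ 23 is false
  item count < 27: 34 < 27 is false
Combine:
[1.1.1] true AND false AND false AND true = false
[1.1] NOT false = true
[1.2.2] exactly-one(false, true) = true
[1.2.3] false OR false = false
[1.2] false AND true AND false = false
[1] true → false = false
[2.1.1] true → false = false
[2.1.2.2] true AND false = false
[2.1.2] true AND false = false
[2.1] false OR false = false
[2.2.1.1] true OR false = true
[2.2.1] NOT true = false
[2.2.2.1] false OR true OR false = true
[2.2.2] NOT true = false
[2.2] false OR false = false
[2] false OR false = false
[root] false OR false = false
Overall: false → rejected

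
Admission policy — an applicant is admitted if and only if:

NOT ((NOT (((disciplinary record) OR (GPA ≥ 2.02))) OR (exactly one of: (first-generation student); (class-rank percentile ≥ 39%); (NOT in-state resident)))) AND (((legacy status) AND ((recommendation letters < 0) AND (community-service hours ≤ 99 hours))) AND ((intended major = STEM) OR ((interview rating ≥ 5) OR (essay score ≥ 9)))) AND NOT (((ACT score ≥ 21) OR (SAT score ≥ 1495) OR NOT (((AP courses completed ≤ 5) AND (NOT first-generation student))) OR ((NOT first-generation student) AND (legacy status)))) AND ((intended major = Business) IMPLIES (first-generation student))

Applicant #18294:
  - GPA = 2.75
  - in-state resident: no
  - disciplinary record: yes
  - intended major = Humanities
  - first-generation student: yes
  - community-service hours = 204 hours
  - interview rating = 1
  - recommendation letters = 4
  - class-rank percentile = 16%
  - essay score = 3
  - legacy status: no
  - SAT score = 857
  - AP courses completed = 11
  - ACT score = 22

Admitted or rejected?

Atomic conditions:
  disciplinary record: yes → true
  GPA ≥ 2.02: 2.75 ≥ 2.02 is true
  first-generation student: yes → true
  class-rank percentile ≥ 39%: 16 ≥ 39 is false
  NOT in-state resident: no → true
  legacy status: no → false
  recommendation letters < 0: 4 < 0 is false
  community-service hours ≤ 99 hours: 204 ≤ 99 is false
  intended major = STEM: Humanities == STEM is false
  interview rating ≥ 5: 1 ≥ 5 is false
  essay score ≥ 9: 3 ≥ 9 is false
  ACT score ≥ 21: 22 ≥ 21 is true
  SAT score ≥ 1495: 857 ≥ 1495 is false
  AP courses completed ≤ 5: 11 ≤ 5 is false
  NOT first-generation student: yes → false
  intended major = Business: Humanities == Business is false
Combine:
[1.1.1.1] true OR true = true
[1.1.1] NOT true = false
[1.1.2] exactly-one(true, false, true) = false
[1.1] false OR false = false
[1] NOT false = true
[2.1.2] false AND false = false
[2.1] false AND false = false
[2.2.2] false OR false = false
[2.2] false OR false = false
[2] false AND false = false
[3.1.3.1] false AND false = false
[3.1.3] NOT false = true
[3.1.4] false AND false = false
[3.1] true OR false OR true OR false = true
[3] NOT true = false
[4] false → true (antecedent false ⇒ implication holds) = true
[root] true AND false AND false AND true = false
Overall: false → rejected

Rejected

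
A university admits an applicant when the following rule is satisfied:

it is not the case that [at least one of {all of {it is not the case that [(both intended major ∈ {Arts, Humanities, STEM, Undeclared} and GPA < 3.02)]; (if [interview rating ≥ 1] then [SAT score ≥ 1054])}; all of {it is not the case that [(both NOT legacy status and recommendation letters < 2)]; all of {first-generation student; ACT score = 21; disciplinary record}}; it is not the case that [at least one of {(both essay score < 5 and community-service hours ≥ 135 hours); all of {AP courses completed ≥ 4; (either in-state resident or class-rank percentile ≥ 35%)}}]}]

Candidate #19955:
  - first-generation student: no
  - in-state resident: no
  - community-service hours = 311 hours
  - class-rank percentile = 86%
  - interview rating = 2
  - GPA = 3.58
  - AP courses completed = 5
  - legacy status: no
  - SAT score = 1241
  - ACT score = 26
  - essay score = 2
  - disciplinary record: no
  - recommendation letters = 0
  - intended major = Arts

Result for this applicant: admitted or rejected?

Atomic conditions:
  intended major ∈ {Arts, Humanities, STEM, Undeclared}: Arts is in the set → true
  GPA < 3.02: 3.58 < 3.02 is false
  interview rating ≥ 1: 2 ≥ 1 is true
  SAT score ≥ 1054: 1241 ≥ 1054 is true
  NOT legacy status: no → true
  recommendation letters < 2: 0 < 2 is true
  first-generation student: no → false
  ACT score = 21: 26 == 21 is false
  disciplinary record: no → false
  essay score < 5: 2 < 5 is true
  community-service hours ≥ 135 hours: 311 ≥ 135 is true
  AP courses completed ≥ 4: 5 ≥ 4 is true
  in-state resident: no → false
  class-rank percentile ≥ 35%: 86 ≥ 35 is true
Combine:
[1.1.1.1] true AND false = false
[1.1.1] NOT false = true
[1.1.2] true → true = true
[1.1] true AND true = true
[1.2.1.1] true AND true = true
[1.2.1] NOT true = false
[1.2.2] false AND false AND false = false
[1.2] false AND false = false
[1.3.1.1] true AND true = true
[1.3.1.2.2] false OR true = true
[1.3.1.2] true AND true = true
[1.3.1] true OR true = true
[1.3] NOT true = false
[1] true OR false OR false = true
[root] NOT true = false
Overall: false → rejected

Rejected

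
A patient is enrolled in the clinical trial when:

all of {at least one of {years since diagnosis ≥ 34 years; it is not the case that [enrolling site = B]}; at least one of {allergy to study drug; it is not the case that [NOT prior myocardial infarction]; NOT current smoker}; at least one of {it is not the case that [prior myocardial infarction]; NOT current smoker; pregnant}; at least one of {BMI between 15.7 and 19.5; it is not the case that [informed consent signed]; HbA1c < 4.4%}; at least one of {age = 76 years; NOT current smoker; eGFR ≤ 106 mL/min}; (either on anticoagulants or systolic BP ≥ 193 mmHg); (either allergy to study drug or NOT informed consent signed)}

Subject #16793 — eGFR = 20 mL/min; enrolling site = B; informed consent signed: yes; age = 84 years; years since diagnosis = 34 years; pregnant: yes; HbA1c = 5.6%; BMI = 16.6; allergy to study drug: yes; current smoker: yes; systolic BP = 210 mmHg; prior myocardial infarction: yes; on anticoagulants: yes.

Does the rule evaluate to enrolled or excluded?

Atomic conditions:
  years since diagnosis ≥ 34 years: 34 ≥ 34 is true
  enrolling site = B: B == B is true
  allergy to study drug: yes → true
  NOT prior myocardial infarction: yes → false
  NOT current smoker: yes → false
  prior myocardial infarction: yes → true
  pregnant: yes → true
  BMI between 15.7 and 19.5: 16.6 in [15.7, 19.5] is true
  informed consent signed: yes → true
  HbA1c < 4.4%: 5.6 < 4.4 is false
  age = 76 years: 84 == 76 is false
  eGFR ≤ 106 mL/min: 20 ≤ 106 is true
  on anticoagulants: yes → true
  systolic BP ≥ 193 mmHg: 210 ≥ 193 is true
  NOT informed consent signed: yes → false
Combine:
[1.2] NOT true = false
[1] true OR false = true
[2.2] NOT false = true
[2] true OR true OR false = true
[3.1] NOT true = false
[3] false OR false OR true = true
[4.2] NOT true = false
[4] true OR false OR false = true
[5] false OR false OR true = true
[6] true OR true = true
[7] true OR false = true
[root] true AND true AND true AND true AND true AND true AND true = true
Overall: true → enrolled

Enrolled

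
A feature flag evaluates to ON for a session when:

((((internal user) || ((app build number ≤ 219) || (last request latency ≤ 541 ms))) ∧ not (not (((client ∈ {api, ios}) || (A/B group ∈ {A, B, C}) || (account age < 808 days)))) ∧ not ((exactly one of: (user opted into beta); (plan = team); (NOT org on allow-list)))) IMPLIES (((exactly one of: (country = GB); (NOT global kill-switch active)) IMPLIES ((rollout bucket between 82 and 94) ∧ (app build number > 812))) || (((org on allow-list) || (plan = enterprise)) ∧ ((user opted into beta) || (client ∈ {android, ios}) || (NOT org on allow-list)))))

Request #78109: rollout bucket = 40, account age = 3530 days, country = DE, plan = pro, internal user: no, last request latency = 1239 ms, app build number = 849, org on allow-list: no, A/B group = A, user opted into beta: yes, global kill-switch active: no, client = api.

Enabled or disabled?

Atomic conditions:
  internal user: no → false
  app build number ≤ 219: 849 ≤ 219 is false
  last request latency ≤ 541 ms: 1239 ≤ 541 is false
  client ∈ {api, ios}: api is in the set → true
  A/B group ∈ {A, B, C}: A is in the set → true
  account age < 808 days: 3530 < 808 is false
  user opted into beta: yes → true
  plan = team: pro == team is false
  NOT org on allow-list: no → true
  country = GB: DE == GB is false
  NOT global kill-switch active: no → true
  rollout bucket between 82 and 94: 40 in [82, 94] is false
  app build number > 812: 849 > 812 is true
  org on allow-list: no → false
  plan = enterprise: pro == enterprise is false
  client ∈ {android, ios}: api is not in the set → false
Combine:
[1.1.2] false OR false = false
[1.1] false OR false = false
[1.2.1.1] true OR true OR false = true
[1.2.1] NOT true = false
[1.2] NOT false = true
[1.3.1] exactly-one(true, false, true) = false
[1.3] NOT false = true
[1] false AND true AND true = false
[2.1.1] exactly-one(false, true) = true
[2.1.2] false AND true = false
[2.1] true → false = false
[2.2.1] false OR false = false
[2.2.2] true OR false OR true = true
[2.2] false AND true = false
[2] false OR false = false
[root] false → false (antecedent false ⇒ implication holds) = true
Overall: true → enabled

Enabled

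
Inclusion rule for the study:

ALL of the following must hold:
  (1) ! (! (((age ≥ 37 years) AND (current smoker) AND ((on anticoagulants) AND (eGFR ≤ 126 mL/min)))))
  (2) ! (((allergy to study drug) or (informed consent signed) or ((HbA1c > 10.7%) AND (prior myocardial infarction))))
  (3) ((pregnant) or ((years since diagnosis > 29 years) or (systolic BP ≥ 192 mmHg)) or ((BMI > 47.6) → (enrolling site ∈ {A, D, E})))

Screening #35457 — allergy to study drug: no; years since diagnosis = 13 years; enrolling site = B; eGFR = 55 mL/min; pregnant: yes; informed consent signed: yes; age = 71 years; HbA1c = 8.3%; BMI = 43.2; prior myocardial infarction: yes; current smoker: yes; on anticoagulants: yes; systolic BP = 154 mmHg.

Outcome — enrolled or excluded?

Atomic conditions:
  age ≥ 37 years: 71 ≥ 37 is true
  current smoker: yes → true
  on anticoagulants: yes → true
  eGFR ≤ 126 mL/min: 55 ≤ 126 is true
  allergy to study drug: no → false
  informed consent signed: yes → true
  HbA1c > 10.7%: 8.3 > 10.7 is false
  prior myocardial infarction: yes → true
  pregnant: yes → true
  years since diagnosis > 29 years: 13 > 29 is false
  systolic BP ≥ 192 mmHg: 154 ≥ 192 is false
  BMI > 47.6: 43.2 > 47.6 is false
  enrolling site ∈ {A, D, E}: B is not in the set → false
Combine:
[1.1.1.3] true AND true = true
[1.1.1] true AND true AND true = true
[1.1] NOT true = false
[1] NOT false = true
[2.1.3] false AND true = false
[2.1] false OR true OR false = true
[2] NOT true = false
[3.2] false OR false = false
[3.3] false → false (antecedent false ⇒ implication holds) = true
[3] true OR false OR true = true
[root] true AND false AND true = false
Overall: false → excluded

Excluded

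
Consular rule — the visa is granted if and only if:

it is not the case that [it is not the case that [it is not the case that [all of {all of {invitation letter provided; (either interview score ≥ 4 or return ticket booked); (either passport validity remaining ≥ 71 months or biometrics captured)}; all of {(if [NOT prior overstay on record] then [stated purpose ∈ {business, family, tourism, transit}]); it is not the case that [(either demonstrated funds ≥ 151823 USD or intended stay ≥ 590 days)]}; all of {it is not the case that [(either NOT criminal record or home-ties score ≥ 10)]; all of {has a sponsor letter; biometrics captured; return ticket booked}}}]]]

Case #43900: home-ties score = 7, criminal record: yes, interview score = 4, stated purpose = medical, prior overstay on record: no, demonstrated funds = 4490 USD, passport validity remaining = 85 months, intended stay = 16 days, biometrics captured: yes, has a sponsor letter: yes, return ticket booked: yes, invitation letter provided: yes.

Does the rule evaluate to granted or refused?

Atomic conditions:
  invitation letter provided: yes → true
  interview score ≥ 4: 4 ≥ 4 is true
  return ticket booked: yes → true
  passport validity remaining ≥ 71 months: 85 ≥ 71 is true
  biometrics captured: yes → true
  NOT prior overstay on record: no → true
  stated purpose ∈ {business, family, tourism, transit}: medical is not in the set → false
  demonstrated funds ≥ 151823 USD: 4490 ≥ 151823 is false
  intended stay ≥ 590 days: 16 ≥ 590 is false
  NOT criminal record: yes → false
  home-ties score ≥ 10: 7 ≥ 10 is false
  has a sponsor letter: yes → true
Combine:
[1.1.1.1.2] true OR true = true
[1.1.1.1.3] true OR true = true
[1.1.1.1] true AND true AND true = true
[1.1.1.2.1] true → false = false
[1.1.1.2.2.1] false OR false = false
[1.1.1.2.2] NOT false = true
[1.1.1.2] false AND true = false
[1.1.1.3.1.1] false OR false = false
[1.1.1.3.1] NOT false = true
[1.1.1.3.2] true AND true AND true = true
[1.1.1.3] true AND true = true
[1.1.1] true AND false AND true = false
[1.1] NOT false = true
[1] NOT true = false
[root] NOT false = true
Overall: true → granted

Granted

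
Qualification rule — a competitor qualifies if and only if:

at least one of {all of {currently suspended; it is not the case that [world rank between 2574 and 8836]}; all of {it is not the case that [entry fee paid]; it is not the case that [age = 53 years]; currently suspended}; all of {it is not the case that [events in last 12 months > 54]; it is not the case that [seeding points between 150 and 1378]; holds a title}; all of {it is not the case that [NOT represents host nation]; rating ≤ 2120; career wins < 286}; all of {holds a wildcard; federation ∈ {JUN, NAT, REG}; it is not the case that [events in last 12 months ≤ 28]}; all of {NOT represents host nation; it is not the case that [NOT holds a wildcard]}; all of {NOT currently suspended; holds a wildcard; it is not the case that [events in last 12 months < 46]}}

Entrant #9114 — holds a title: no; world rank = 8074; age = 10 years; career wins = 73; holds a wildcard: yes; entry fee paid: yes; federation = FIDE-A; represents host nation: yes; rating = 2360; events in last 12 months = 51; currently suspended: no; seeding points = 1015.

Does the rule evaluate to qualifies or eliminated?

Qualifies

Atomic conditions:
  currently suspended: no → false
  world rank between 2574 and 8836: 8074 in [2574, 8836] is true
  entry fee paid: yes → true
  age = 53 years: 10 == 53 is false
  events in last 12 months > 54: 51 > 54 is false
  seeding points between 150 and 1378: 1015 in [150, 1378] is true
  holds a title: no → false
  NOT represents host nation: yes → false
  rating ≤ 2120: 2360 ≤ 2120 is false
  career wins < 286: 73 < 286 is true
  holds a wildcard: yes → true
  federation ∈ {JUN, NAT, REG}: FIDE-A is not in the set → false
  events in last 12 months ≤ 28: 51 ≤ 28 is false
  NOT holds a wildcard: yes → false
  NOT currently suspended: no → true
  events in last 12 months < 46: 51 < 46 is false
Combine:
[1.2] NOT true = false
[1] false AND false = false
[2.1] NOT true = false
[2.2] NOT false = true
[2] false AND true AND false = false
[3.1] NOT false = true
[3.2] NOT true = false
[3] true AND false AND false = false
[4.1] NOT false = true
[4] true AND false AND true = false
[5.3] NOT false = true
[5] true AND false AND true = false
[6.2] NOT false = true
[6] false AND true = false
[7.3] NOT false = true
[7] true AND true AND true = true
[root] false OR false OR false OR false OR false OR false OR true = true
Overall: true → qualifies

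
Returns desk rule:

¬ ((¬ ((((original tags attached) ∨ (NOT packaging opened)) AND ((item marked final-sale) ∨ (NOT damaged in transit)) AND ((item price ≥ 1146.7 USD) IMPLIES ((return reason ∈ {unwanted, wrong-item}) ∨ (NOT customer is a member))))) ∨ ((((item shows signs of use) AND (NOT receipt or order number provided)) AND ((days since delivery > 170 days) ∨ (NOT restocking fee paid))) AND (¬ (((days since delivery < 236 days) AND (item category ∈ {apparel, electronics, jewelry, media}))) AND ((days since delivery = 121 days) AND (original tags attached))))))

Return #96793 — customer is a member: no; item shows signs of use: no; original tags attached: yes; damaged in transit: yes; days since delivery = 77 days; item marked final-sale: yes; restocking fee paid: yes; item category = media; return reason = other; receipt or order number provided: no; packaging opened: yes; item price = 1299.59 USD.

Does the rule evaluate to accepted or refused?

Accepted

Atomic conditions:
  original tags attached: yes → true
  NOT packaging opened: yes → false
  item marked final-sale: yes → true
  NOT damaged in transit: yes → false
  item price ≥ 1146.7 USD: 1299.59 ≥ 1146.7 is true
  return reason ∈ {unwanted, wrong-item}: other is not in the set → false
  NOT customer is a member: no → true
  item shows signs of use: no → false
  NOT receipt or order number provided: no → true
  days since delivery > 170 days: 77 > 170 is false
  NOT restocking fee paid: yes → false
  days since delivery < 236 days: 77 < 236 is true
  item category ∈ {apparel, electronics, jewelry, media}: media is in the set → true
  days since delivery = 121 days: 77 == 121 is false
Combine:
[1.1.1.1] true OR false = true
[1.1.1.2] true OR false = true
[1.1.1.3.2] false OR true = true
[1.1.1.3] true → true = true
[1.1.1] true AND true AND true = true
[1.1] NOT true = false
[1.2.1.1] false AND true = false
[1.2.1.2] false OR false = false
[1.2.1] false AND false = false
[1.2.2.1.1] true AND true = true
[1.2.2.1] NOT true = false
[1.2.2.2] false AND true = false
[1.2.2] false AND false = false
[1.2] false AND false = false
[1] false OR false = false
[root] NOT false = true
Overall: true → accepted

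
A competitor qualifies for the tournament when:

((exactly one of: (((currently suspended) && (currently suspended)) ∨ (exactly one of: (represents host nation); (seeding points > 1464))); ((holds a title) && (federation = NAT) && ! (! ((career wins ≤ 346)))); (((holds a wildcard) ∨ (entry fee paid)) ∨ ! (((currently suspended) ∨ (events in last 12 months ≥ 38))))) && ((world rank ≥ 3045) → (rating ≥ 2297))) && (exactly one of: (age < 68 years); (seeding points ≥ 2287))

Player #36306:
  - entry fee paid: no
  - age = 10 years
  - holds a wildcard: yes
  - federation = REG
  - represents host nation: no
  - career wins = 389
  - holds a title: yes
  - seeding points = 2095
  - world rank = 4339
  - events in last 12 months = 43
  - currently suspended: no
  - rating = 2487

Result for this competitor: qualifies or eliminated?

Atomic conditions:
  currently suspended: no → false
  represents host nation: no → false
  seeding points > 1464: 2095 > 1464 is true
  holds a title: yes → true
  federation = NAT: REG == NAT is false
  career wins ≤ 346: 389 ≤ 346 is false
  holds a wildcard: yes → true
  entry fee paid: no → false
  events in last 12 months ≥ 38: 43 ≥ 38 is true
  world rank ≥ 3045: 4339 ≥ 3045 is true
  rating ≥ 2297: 2487 ≥ 2297 is true
  age < 68 years: 10 < 68 is true
  seeding points ≥ 2287: 2095 ≥ 2287 is false
Combine:
[1.1.1.1] false AND false = false
[1.1.1.2] exactly-one(false, true) = true
[1.1.1] false OR true = true
[1.1.2.3.1] NOT false = true
[1.1.2.3] NOT true = false
[1.1.2] true AND false AND false = false
[1.1.3.1] true OR false = true
[1.1.3.2.1] false OR true = true
[1.1.3.2] NOT true = false
[1.1.3] true OR false = true
[1.1] exactly-one(true, false, true) = false
[1.2] true → true = true
[1] false AND true = false
[2] exactly-one(true, false) = true
[root] false AND true = false
Overall: false → eliminated

Eliminated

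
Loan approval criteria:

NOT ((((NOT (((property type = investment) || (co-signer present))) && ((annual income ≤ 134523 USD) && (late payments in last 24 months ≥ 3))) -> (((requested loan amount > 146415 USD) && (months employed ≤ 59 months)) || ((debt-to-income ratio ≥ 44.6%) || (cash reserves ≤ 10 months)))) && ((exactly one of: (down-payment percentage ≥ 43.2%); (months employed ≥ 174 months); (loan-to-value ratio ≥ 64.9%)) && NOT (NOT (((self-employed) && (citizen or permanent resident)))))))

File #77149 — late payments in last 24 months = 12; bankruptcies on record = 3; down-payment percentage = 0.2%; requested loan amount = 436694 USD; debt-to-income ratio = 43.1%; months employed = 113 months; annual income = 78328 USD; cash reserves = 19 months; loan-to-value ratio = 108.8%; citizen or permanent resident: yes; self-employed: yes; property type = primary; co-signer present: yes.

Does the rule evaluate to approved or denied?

Atomic conditions:
  property type = investment: primary == investment is false
  co-signer present: yes → true
  annual income ≤ 134523 USD: 78328 ≤ 134523 is true
  late payments in last 24 months ≥ 3: 12 ≥ 3 is true
  requested loan amount > 146415 USD: 436694 > 146415 is true
  months employed ≤ 59 months: 113 ≤ 59 is false
  debt-to-income ratio ≥ 44.6%: 43.1 ≥ 44.6 is false
  cash reserves ≤ 10 months: 19 ≤ 10 is false
  down-payment percentage ≥ 43.2%: 0.2 ≥ 43.2 is false
  months employed ≥ 174 months: 113 ≥ 174 is false
  loan-to-value ratio ≥ 64.9%: 108.8 ≥ 64.9 is true
  self-employed: yes → true
  citizen or permanent resident: yes → true
Combine:
[1.1.1.1.1] false OR true = true
[1.1.1.1] NOT true = false
[1.1.1.2] true AND true = true
[1.1.1] false AND true = false
[1.1.2.1] true AND false = false
[1.1.2.2] false OR false = false
[1.1.2] false OR false = false
[1.1] false → false (antecedent false ⇒ implication holds) = true
[1.2.1] exactly-one(false, false, true) = true
[1.2.2.1.1] true AND true = true
[1.2.2.1] NOT true = false
[1.2.2] NOT false = true
[1.2] true AND true = true
[1] true AND true = true
[root] NOT true = false
Overall: false → denied

Denied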